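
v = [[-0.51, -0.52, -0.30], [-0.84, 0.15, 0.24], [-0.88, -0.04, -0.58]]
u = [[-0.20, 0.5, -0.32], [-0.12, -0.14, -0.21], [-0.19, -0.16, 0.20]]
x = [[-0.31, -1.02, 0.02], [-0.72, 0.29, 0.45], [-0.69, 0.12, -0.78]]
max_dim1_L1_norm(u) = 1.02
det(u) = 0.05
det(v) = 0.35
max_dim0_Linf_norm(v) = 0.88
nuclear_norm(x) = 3.00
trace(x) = -0.80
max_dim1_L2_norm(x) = 1.07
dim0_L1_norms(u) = [0.51, 0.8, 0.73]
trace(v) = -0.94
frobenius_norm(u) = 0.76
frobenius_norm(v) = 1.59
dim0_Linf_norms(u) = [0.2, 0.5, 0.32]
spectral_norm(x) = 1.10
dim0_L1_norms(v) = [2.23, 0.71, 1.12]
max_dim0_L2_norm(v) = 1.32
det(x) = 0.98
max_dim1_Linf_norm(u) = 0.5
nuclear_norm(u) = 1.19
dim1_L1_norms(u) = [1.02, 0.47, 0.55]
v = u + x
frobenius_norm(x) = 1.74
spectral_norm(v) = 1.39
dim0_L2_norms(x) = [1.04, 1.07, 0.9]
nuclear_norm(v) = 2.44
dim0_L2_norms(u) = [0.3, 0.54, 0.43]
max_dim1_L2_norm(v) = 1.05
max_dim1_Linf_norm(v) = 0.88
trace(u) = -0.14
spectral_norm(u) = 0.65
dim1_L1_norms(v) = [1.33, 1.23, 1.5]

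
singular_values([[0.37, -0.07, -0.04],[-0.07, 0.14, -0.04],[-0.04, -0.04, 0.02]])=[0.39, 0.14, 0.0]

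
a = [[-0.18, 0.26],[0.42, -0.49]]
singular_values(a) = [0.72, 0.03]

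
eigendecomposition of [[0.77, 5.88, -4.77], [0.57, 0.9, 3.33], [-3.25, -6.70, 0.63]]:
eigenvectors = [[(0.92+0j), -0.71+0.00j, (-0.71-0j)], [-0.35+0.00j, 0.26-0.32j, (0.26+0.32j)], [0.20+0.00j, (0.56+0.12j), 0.56-0.12j]]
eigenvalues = [(-2.52+0j), (2.41+3.4j), (2.41-3.4j)]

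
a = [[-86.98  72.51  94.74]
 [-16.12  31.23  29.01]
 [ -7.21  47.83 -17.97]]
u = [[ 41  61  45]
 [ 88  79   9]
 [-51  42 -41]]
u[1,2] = 9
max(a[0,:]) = 94.74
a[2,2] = -17.97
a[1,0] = -16.12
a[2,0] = -7.21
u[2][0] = -51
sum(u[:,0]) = 78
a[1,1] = 31.23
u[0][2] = 45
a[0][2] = 94.74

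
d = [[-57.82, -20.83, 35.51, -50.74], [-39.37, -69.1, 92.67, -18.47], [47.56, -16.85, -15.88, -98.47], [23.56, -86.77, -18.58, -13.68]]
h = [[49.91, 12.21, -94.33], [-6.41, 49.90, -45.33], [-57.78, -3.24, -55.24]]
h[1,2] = -45.33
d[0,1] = -20.83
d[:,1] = [-20.83, -69.1, -16.85, -86.77]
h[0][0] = 49.91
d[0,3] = -50.74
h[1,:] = [-6.41, 49.9, -45.33]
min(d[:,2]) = -18.58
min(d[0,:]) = -57.82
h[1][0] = -6.41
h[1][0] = -6.41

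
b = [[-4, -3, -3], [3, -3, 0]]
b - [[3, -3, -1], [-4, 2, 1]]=[[-7, 0, -2], [7, -5, -1]]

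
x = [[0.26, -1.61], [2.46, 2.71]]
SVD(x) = [[0.30, -0.95], [-0.95, -0.3]] @ diag([3.815846395920727, 1.2225858999427395]) @ [[-0.59, -0.80],[-0.80, 0.59]]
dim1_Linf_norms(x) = [1.61, 2.71]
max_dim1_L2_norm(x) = 3.66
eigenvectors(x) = [[(0.39-0.5j), 0.39+0.50j], [(-0.78+0j), -0.78-0.00j]]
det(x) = 4.67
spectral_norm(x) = 3.82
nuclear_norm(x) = 5.04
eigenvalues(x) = [(1.48+1.57j), (1.48-1.57j)]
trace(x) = 2.97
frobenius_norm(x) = 4.01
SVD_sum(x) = [[-0.68, -0.92], [2.17, 2.93]] + [[0.94, -0.69], [0.29, -0.22]]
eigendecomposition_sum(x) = [[(0.13+1.36j), (-0.81+0.76j)], [(1.23-1.16j), 1.36+0.20j]] + [[(0.13-1.36j), (-0.81-0.76j)], [(1.23+1.16j), 1.36-0.20j]]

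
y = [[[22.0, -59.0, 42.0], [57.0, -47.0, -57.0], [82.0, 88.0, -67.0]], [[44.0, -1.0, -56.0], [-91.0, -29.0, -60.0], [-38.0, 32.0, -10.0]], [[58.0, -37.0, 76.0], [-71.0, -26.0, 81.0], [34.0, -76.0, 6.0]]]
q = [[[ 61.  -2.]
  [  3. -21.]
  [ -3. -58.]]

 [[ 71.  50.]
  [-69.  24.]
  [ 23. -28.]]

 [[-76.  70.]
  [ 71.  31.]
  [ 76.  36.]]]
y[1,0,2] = -56.0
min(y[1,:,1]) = -29.0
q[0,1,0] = 3.0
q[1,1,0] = -69.0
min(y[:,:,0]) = -91.0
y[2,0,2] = 76.0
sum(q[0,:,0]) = 61.0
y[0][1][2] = -57.0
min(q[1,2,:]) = -28.0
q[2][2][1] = 36.0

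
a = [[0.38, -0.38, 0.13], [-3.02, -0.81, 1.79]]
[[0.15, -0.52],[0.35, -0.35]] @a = [[1.63, 0.36, -0.91], [1.19, 0.15, -0.58]]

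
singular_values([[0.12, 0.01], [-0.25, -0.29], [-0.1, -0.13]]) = [0.43, 0.08]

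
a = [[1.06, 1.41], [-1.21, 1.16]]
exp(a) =[[0.68, 3.16], [-2.71, 0.91]]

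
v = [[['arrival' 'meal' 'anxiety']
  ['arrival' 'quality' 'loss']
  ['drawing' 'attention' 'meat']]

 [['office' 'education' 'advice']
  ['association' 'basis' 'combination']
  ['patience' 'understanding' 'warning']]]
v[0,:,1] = ['meal', 'quality', 'attention']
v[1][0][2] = 'advice'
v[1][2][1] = 'understanding'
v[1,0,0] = 'office'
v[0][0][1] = 'meal'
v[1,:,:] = [['office', 'education', 'advice'], ['association', 'basis', 'combination'], ['patience', 'understanding', 'warning']]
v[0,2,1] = 'attention'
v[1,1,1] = 'basis'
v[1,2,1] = 'understanding'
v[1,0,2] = 'advice'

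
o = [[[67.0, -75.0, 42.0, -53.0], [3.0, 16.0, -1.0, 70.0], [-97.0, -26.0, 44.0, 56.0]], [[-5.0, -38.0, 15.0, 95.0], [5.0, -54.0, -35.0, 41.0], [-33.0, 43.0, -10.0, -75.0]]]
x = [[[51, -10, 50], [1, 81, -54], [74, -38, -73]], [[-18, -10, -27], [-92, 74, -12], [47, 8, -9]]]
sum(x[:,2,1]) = -30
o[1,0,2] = 15.0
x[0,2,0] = 74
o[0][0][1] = -75.0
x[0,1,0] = 1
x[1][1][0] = -92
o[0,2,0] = -97.0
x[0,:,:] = [[51, -10, 50], [1, 81, -54], [74, -38, -73]]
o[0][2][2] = 44.0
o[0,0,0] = 67.0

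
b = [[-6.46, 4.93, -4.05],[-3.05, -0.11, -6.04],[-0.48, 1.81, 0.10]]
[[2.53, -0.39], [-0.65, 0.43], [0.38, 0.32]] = b @[[-0.66, 0.54], [0.01, 0.34], [0.44, -0.35]]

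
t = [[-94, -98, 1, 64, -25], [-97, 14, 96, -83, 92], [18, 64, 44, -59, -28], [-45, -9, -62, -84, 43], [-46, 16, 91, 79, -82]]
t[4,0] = -46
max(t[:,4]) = 92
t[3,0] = -45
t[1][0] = -97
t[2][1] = 64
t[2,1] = 64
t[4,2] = 91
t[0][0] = -94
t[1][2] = 96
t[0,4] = -25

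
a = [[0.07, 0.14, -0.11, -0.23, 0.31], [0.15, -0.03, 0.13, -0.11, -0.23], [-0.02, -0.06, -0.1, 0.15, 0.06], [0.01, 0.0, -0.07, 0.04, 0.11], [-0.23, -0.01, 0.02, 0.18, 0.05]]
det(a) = 0.00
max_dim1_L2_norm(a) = 0.43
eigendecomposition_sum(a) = [[0.03+0.09j, 0.07-0.04j, -0.06-0.07j, (-0.1+0.03j), (0.16+0.01j)], [(0.01-0.08j), (-0.06+0.01j), (0.02+0.07j), (0.08+0.01j), -0.11-0.05j], [0.03+0.00j, -0.00-0.03j, (-0.03+0.01j), (-0.01+0.03j), (0.03-0.05j)], [0.03+0.02j, 0.01-0.02j, -0.03-0.01j, -0.02+0.03j, (0.05-0.03j)], [(-0.05+0.03j), (0.03+0.04j), (0.04-0.05j), (-0.03-0.06j), 0.02+0.10j]] + [[0.03-0.09j,(0.07+0.04j),(-0.06+0.07j),(-0.1-0.03j),(0.16-0.01j)], [0.01+0.08j,-0.06-0.01j,0.02-0.07j,(0.08-0.01j),-0.11+0.05j], [0.03-0.00j,(-0+0.03j),-0.03-0.01j,(-0.01-0.03j),0.03+0.05j], [0.03-0.02j,(0.01+0.02j),(-0.03+0.01j),(-0.02-0.03j),0.05+0.03j], [-0.05-0.03j,(0.03-0.04j),(0.04+0.05j),(-0.03+0.06j),0.02-0.10j]] + [[0.01+0.00j,0.01+0.00j,0.00+0.00j,-0.02-0.00j,(-0+0j)], [(0.11+0j),0.07+0.00j,(0.04+0j),(-0.23-0j),-0.02+0.00j], [(-0.08-0j),-0.05-0.00j,-0.03-0.00j,(0.16+0j),(0.02-0j)], [(-0.05-0j),(-0.03-0j),-0.02-0.00j,0.11+0.00j,0.01-0.00j], [(-0.12-0j),-0.07-0.00j,-0.04-0.00j,(0.23+0j),0.02-0.00j]] + [[0j, 0.00+0.00j, 0j, -0.01-0.00j, 0j], [(0.01+0j), (0.01+0.01j), 0.02-0.00j, -0.02+0.01j, (0.01+0j)], [-0.00+0.00j, -0.00+0.00j, (-0+0.01j), 0.00-0.01j, -0.00+0.00j], [0.00+0.00j, 0j, 0.01+0.00j, -0.01+0.00j, 0j], [-0.00+0.00j, -0.01+0.00j, (-0.01+0.01j), -0.01j, -0.00+0.00j]] + [[0.00-0.00j, 0.00-0.00j, 0.00-0.00j, -0.01+0.00j, -0j], [(0.01-0j), (0.01-0.01j), (0.02+0j), (-0.02-0.01j), (0.01-0j)], [(-0-0j), (-0-0j), (-0-0.01j), 0.01j, -0.00-0.00j], [0.00-0.00j, 0.00-0.00j, 0.01-0.00j, -0.01-0.00j, 0.00-0.00j], [-0.00-0.00j, (-0.01-0j), -0.01-0.01j, 0.00+0.01j, (-0-0j)]]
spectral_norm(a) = 0.47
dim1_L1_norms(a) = [0.86, 0.65, 0.39, 0.23, 0.49]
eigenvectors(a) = [[-0.66+0.00j,(-0.66-0j),0.05+0.00j,-0.12-0.19j,(-0.12+0.19j)], [0.49+0.20j,0.49-0.20j,(0.61+0j),-0.80+0.00j,(-0.8-0j)], [(-0.1+0.2j),(-0.1-0.2j),(-0.42+0j),(0.19-0.3j),0.19+0.30j], [-0.19+0.14j,(-0.19-0.14j),(-0.28+0j),(-0.28-0.13j),(-0.28+0.13j)], [(-0.1-0.42j),(-0.1+0.42j),(-0.61+0j),(0.26-0.17j),0.26+0.17j]]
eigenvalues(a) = [(-0.07+0.24j), (-0.07-0.24j), (0.17+0j), (-0+0.02j), (-0-0.02j)]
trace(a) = 0.03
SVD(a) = [[-0.86, 0.32, -0.17, -0.14, 0.33],  [0.45, 0.56, -0.0, -0.57, 0.39],  [-0.06, -0.37, 0.72, -0.01, 0.59],  [-0.22, -0.14, 0.36, -0.7, -0.55],  [0.05, -0.65, -0.57, -0.41, 0.29]] @ diag([0.47382638462114307, 0.43119762021715696, 0.16435470328687216, 0.022948927493309335, 0.004248269095539995]) @ [[-0.01, -0.28, 0.37, 0.29, -0.84], [0.61, 0.13, 0.17, -0.73, -0.23], [0.66, -0.37, -0.54, 0.36, 0.00], [-0.38, 0.08, -0.73, -0.32, -0.46], [-0.23, -0.87, 0.07, -0.39, 0.19]]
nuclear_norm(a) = 1.10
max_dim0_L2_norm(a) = 0.41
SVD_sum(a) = [[0.00, 0.11, -0.15, -0.12, 0.34], [-0.0, -0.06, 0.08, 0.06, -0.18], [0.0, 0.01, -0.01, -0.01, 0.02], [0.00, 0.03, -0.04, -0.03, 0.09], [-0.0, -0.01, 0.01, 0.01, -0.02]] + [[0.08, 0.02, 0.02, -0.10, -0.03], [0.15, 0.03, 0.04, -0.18, -0.06], [-0.10, -0.02, -0.03, 0.12, 0.04], [-0.04, -0.01, -0.01, 0.04, 0.01], [-0.17, -0.04, -0.05, 0.2, 0.07]] + [[-0.02, 0.01, 0.02, -0.01, -0.00],[-0.00, 0.00, 0.00, -0.00, -0.0],[0.08, -0.04, -0.06, 0.04, 0.00],[0.04, -0.02, -0.03, 0.02, 0.00],[-0.06, 0.04, 0.05, -0.03, -0.00]] + [[0.0, -0.0, 0.0, 0.0, 0.00],[0.0, -0.00, 0.01, 0.00, 0.01],[0.0, -0.0, 0.00, 0.00, 0.00],[0.01, -0.0, 0.01, 0.01, 0.01],[0.00, -0.00, 0.01, 0.0, 0.0]] + [[-0.0, -0.0, 0.0, -0.0, 0.00], [-0.0, -0.0, 0.00, -0.00, 0.0], [-0.00, -0.00, 0.00, -0.00, 0.00], [0.0, 0.00, -0.00, 0.0, -0.0], [-0.00, -0.0, 0.00, -0.00, 0.00]]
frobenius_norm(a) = 0.66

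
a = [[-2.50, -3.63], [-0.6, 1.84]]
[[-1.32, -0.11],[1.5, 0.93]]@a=[[3.37,  4.59], [-4.31,  -3.73]]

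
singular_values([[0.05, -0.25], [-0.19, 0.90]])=[0.95, 0.0]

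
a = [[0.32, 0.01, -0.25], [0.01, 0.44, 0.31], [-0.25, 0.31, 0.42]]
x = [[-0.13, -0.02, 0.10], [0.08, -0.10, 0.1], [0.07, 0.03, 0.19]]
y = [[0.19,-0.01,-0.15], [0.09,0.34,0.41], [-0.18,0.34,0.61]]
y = a + x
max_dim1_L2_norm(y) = 0.72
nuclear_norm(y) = 1.17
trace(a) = 1.18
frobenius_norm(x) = 0.31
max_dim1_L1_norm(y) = 1.13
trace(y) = 1.14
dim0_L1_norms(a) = [0.58, 0.76, 0.98]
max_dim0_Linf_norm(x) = 0.19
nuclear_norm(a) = 1.18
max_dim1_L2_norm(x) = 0.2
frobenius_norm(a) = 0.89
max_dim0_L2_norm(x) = 0.24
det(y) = 0.00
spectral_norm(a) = 0.80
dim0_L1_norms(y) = [0.46, 0.69, 1.17]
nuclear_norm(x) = 0.51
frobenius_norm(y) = 0.93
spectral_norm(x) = 0.24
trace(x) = -0.04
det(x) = 0.00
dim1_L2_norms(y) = [0.24, 0.54, 0.72]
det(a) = -0.00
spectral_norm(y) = 0.89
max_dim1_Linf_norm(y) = 0.61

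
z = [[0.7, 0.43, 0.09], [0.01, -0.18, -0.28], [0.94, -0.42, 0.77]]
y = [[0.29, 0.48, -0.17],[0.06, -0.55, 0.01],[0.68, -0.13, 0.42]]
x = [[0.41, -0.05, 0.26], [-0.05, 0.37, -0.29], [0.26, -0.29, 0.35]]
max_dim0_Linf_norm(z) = 0.94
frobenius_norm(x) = 0.86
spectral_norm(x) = 0.79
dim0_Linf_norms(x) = [0.41, 0.37, 0.35]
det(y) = -0.14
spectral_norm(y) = 0.83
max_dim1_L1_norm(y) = 1.23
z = x + y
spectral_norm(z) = 1.38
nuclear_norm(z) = 2.35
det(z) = -0.28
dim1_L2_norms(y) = [0.59, 0.55, 0.81]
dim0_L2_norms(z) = [1.17, 0.63, 0.82]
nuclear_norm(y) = 1.80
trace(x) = 1.13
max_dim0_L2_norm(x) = 0.52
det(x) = 0.00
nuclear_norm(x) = 1.13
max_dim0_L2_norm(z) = 1.17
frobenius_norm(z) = 1.56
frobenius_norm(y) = 1.14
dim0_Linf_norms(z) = [0.94, 0.43, 0.77]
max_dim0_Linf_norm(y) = 0.68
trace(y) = 0.16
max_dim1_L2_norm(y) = 0.81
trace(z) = 1.29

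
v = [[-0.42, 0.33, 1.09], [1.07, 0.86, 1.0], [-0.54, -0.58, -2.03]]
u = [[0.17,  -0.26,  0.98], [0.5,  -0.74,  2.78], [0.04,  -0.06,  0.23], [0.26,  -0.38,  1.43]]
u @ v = [[-0.88, -0.74, -2.06], [-2.50, -2.08, -5.84], [-0.21, -0.17, -0.48], [-1.29, -1.07, -3.0]]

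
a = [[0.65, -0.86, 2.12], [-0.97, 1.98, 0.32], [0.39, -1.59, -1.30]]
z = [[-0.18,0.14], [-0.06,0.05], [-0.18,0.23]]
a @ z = [[-0.45, 0.54], [-0.00, 0.04], [0.26, -0.32]]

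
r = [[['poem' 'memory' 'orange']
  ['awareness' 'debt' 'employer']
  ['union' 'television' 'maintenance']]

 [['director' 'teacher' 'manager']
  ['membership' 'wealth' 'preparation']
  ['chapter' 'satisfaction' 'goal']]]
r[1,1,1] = 'wealth'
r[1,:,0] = ['director', 'membership', 'chapter']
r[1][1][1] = 'wealth'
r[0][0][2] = 'orange'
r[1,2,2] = 'goal'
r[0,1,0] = 'awareness'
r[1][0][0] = 'director'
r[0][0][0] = 'poem'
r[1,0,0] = 'director'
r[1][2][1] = 'satisfaction'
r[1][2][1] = 'satisfaction'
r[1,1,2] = 'preparation'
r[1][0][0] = 'director'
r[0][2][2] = 'maintenance'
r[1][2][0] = 'chapter'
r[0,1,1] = 'debt'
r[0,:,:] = [['poem', 'memory', 'orange'], ['awareness', 'debt', 'employer'], ['union', 'television', 'maintenance']]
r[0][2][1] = 'television'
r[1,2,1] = 'satisfaction'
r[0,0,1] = 'memory'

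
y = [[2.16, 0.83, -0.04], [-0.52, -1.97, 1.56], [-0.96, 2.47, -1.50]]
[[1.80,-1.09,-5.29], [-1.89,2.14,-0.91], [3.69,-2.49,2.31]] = y@[[-0.19,-0.11,-1.76],[2.77,-1.02,-1.97],[2.22,0.05,-3.66]]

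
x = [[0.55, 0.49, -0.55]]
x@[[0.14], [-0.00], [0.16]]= [[-0.01]]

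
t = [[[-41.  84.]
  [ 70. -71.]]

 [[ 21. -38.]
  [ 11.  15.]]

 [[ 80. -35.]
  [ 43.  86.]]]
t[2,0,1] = -35.0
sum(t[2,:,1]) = 51.0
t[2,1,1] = 86.0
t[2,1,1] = 86.0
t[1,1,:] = [11.0, 15.0]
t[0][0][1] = 84.0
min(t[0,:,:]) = -71.0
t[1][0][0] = 21.0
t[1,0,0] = 21.0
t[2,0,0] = 80.0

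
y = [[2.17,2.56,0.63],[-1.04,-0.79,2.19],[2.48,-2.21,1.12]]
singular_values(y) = [3.62, 3.54, 2.2]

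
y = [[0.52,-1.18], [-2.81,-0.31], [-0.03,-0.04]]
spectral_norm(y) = 2.86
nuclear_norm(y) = 4.08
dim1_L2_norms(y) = [1.29, 2.83, 0.05]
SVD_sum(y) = [[0.47, 0.02], [-2.82, -0.11], [-0.03, -0.0]] + [[0.05, -1.20], [0.01, -0.20], [0.0, -0.04]]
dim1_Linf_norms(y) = [1.18, 2.81, 0.04]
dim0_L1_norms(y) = [3.36, 1.53]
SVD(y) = [[-0.17,-0.99], [0.99,-0.17], [0.01,-0.03]] @ diag([2.859616734344008, 1.2165903717602375]) @ [[-1.00, -0.04], [-0.04, 1.0]]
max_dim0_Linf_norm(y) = 2.81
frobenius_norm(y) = 3.11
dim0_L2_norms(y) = [2.86, 1.22]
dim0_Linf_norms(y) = [2.81, 1.18]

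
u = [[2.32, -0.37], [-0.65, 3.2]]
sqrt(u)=[[1.52, -0.11], [-0.20, 1.78]]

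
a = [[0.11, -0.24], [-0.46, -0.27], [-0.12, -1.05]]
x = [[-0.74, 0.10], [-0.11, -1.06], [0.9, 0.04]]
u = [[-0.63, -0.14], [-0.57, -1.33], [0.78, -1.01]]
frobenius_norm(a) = 1.21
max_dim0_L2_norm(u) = 1.68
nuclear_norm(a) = 1.57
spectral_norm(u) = 1.68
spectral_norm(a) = 1.13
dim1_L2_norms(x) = [0.75, 1.07, 0.9]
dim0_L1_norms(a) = [0.69, 1.56]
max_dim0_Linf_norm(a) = 1.05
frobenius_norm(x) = 1.58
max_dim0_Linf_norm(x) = 1.06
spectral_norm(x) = 1.18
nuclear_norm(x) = 2.23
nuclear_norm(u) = 2.83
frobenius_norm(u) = 2.03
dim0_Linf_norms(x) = [0.9, 1.06]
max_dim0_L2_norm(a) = 1.11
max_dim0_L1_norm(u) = 2.48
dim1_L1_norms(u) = [0.77, 1.9, 1.79]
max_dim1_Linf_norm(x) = 1.06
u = x + a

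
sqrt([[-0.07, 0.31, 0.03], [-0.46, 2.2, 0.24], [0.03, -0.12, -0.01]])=[[-0.16, 0.22, -0.10],[-0.36, 1.51, 0.12],[0.17, -0.10, 0.14]]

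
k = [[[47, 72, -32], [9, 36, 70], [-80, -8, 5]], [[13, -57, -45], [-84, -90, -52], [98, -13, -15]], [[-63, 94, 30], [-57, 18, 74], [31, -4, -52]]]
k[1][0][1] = -57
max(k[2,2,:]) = 31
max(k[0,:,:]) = 72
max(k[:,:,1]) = 94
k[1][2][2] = -15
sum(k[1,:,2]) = -112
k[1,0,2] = -45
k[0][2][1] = -8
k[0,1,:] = [9, 36, 70]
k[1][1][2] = -52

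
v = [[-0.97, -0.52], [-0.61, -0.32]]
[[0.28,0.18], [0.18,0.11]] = v @ [[-0.28, -0.09], [-0.02, -0.18]]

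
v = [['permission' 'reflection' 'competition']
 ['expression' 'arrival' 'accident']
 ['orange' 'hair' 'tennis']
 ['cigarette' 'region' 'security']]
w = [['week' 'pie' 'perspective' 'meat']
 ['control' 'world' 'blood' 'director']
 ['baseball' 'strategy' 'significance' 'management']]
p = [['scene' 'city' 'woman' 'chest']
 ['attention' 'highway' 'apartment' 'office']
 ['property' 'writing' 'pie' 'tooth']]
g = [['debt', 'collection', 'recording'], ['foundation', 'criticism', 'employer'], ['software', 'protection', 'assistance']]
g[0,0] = 'debt'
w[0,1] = 'pie'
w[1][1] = 'world'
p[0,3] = 'chest'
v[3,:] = ['cigarette', 'region', 'security']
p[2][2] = 'pie'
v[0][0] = 'permission'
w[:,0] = ['week', 'control', 'baseball']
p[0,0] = 'scene'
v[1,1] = 'arrival'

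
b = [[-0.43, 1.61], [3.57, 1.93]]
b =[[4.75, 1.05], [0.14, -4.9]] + [[-5.18, 0.56], [3.43, 6.83]]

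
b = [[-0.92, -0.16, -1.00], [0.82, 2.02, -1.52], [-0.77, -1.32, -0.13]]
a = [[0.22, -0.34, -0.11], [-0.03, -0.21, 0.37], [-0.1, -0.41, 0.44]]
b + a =[[-0.70, -0.50, -1.11],[0.79, 1.81, -1.15],[-0.87, -1.73, 0.31]]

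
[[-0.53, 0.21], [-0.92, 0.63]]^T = [[-0.53, -0.92], [0.21, 0.63]]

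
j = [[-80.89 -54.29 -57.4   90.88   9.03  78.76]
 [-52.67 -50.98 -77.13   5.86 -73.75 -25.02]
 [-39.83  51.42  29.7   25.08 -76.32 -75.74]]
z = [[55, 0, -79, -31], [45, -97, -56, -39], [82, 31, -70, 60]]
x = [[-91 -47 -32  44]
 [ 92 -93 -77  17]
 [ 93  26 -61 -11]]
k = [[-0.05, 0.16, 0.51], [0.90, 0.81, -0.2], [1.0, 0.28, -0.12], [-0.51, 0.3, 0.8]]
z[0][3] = -31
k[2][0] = 0.998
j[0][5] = 78.76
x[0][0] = -91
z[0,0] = 55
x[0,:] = [-91, -47, -32, 44]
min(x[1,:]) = -93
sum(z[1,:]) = -147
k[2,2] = -0.117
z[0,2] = -79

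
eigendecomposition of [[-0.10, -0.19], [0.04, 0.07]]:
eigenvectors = [[(0.91+0j), 0.91-0.00j], [-0.41-0.09j, (-0.41+0.09j)]]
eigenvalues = [(-0.02+0.02j), (-0.02-0.02j)]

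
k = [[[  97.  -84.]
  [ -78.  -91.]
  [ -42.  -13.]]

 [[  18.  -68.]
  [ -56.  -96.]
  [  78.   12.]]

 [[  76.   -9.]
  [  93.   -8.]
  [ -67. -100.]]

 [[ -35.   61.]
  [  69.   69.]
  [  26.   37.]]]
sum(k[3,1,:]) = 138.0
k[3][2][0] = 26.0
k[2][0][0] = 76.0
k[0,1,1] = -91.0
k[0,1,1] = -91.0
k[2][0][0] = 76.0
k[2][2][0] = -67.0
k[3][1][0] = 69.0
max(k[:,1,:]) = 93.0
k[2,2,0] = -67.0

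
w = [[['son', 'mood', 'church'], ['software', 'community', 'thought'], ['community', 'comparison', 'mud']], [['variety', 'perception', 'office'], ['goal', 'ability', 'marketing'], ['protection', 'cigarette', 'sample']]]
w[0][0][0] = 'son'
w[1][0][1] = 'perception'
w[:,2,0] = ['community', 'protection']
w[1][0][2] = 'office'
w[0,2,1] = 'comparison'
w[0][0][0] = 'son'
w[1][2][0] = 'protection'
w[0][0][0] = 'son'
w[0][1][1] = 'community'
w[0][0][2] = 'church'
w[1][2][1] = 'cigarette'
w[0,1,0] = 'software'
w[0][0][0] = 'son'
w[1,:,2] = ['office', 'marketing', 'sample']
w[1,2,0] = 'protection'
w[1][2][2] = 'sample'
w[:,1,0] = ['software', 'goal']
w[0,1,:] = ['software', 'community', 'thought']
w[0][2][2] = 'mud'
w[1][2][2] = 'sample'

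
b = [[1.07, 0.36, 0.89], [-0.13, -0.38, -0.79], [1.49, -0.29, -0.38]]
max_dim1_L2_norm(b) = 1.56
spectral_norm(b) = 1.88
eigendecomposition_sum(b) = [[1.3, 0.16, 0.51], [-0.48, -0.06, -0.19], [1.03, 0.12, 0.4]] + [[-0.0, -0.0, 0.0], [-0.0, -0.00, 0.00], [0.00, 0.00, -0.0]] + [[-0.23, 0.2, 0.38], [0.36, -0.32, -0.60], [0.46, -0.42, -0.78]]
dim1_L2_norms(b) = [1.44, 0.89, 1.56]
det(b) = 0.01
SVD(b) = [[-0.69, 0.48, -0.55], [0.19, -0.61, -0.77], [-0.70, -0.63, 0.33]] @ diag([1.8750937652778197, 1.3358962876336735, 0.0021166253375147245]) @ [[-0.96, -0.06, -0.26],[-0.26, 0.44, 0.86],[0.06, 0.9, -0.44]]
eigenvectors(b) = [[-0.75, 0.06, -0.36], [0.28, 0.90, 0.57], [-0.60, -0.44, 0.74]]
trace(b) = 0.31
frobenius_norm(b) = 2.30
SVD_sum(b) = [[1.24, 0.08, 0.34],[-0.34, -0.02, -0.09],[1.27, 0.08, 0.35]] + [[-0.17, 0.28, 0.55], [0.21, -0.36, -0.7], [0.22, -0.37, -0.73]] + [[-0.00, -0.00, 0.00], [-0.00, -0.0, 0.00], [0.0, 0.00, -0.0]]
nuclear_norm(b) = 3.21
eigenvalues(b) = [1.64, -0.0, -1.33]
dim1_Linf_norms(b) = [1.07, 0.79, 1.49]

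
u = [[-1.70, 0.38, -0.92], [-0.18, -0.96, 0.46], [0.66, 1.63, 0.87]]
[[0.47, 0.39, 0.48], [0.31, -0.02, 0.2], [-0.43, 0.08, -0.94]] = u@[[-0.40, -0.25, -0.18], [-0.18, 0.11, -0.33], [0.15, 0.08, -0.32]]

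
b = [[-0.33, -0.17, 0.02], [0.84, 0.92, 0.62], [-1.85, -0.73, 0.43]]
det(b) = -0.002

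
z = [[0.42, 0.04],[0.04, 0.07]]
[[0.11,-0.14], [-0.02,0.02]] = z@ [[0.29, -0.39],[-0.39, 0.52]]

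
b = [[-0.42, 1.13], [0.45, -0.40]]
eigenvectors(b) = [[-0.85, -0.84], [0.53, -0.54]]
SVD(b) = [[-0.91, 0.42],  [0.42, 0.91]] @ diag([1.322698248027578, 0.25742832918071623]) @ [[0.43, -0.9],  [0.90, 0.43]]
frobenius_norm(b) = 1.35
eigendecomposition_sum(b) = [[-0.57, 0.89], [0.35, -0.55]] + [[0.15, 0.24], [0.1, 0.15]]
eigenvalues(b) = [-1.12, 0.3]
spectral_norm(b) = 1.32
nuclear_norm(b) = 1.58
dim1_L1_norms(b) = [1.55, 0.85]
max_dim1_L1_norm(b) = 1.55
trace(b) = -0.82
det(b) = -0.34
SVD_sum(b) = [[-0.52, 1.08], [0.24, -0.50]] + [[0.1,  0.05],[0.21,  0.1]]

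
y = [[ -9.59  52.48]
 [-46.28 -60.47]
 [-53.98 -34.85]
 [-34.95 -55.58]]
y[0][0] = -9.59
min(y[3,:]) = -55.58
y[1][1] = -60.47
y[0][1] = 52.48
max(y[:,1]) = 52.48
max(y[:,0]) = -9.59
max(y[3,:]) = -34.95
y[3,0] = -34.95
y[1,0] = -46.28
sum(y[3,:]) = -90.53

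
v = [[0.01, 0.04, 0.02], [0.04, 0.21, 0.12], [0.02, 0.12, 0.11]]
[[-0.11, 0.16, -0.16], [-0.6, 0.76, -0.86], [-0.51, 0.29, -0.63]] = v@[[-4.34, 1.47, -4.5],[0.41, 5.27, -1.16],[-4.3, -3.41, -3.62]]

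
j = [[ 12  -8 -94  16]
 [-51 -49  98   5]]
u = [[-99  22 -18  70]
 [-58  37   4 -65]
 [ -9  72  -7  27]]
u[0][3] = 70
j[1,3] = 5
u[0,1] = 22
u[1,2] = 4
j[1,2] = 98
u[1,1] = 37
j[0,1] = -8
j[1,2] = 98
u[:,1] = [22, 37, 72]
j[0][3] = 16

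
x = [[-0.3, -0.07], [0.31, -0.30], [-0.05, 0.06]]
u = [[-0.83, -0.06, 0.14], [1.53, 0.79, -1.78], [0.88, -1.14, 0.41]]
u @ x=[[0.22, 0.08], [-0.13, -0.45], [-0.64, 0.3]]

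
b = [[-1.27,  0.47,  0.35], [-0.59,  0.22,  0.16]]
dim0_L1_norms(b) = [1.86, 0.69, 0.51]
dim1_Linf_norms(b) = [1.27, 0.59]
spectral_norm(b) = 1.54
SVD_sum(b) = [[-1.27, 0.47, 0.35],  [-0.59, 0.22, 0.16]] + [[0.0, -0.0, 0.00], [-0.0, 0.00, -0.00]]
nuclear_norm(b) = 1.54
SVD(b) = [[-0.91, -0.42], [-0.42, 0.91]] @ diag([1.542203684607855, 0.0027919853073215027]) @ [[0.91,  -0.34,  -0.25], [-0.03,  0.55,  -0.84]]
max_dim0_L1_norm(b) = 1.86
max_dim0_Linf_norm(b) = 1.27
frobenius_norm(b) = 1.54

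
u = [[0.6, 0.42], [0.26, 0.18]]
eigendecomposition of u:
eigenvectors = [[0.92, -0.57], [0.40, 0.82]]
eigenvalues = [0.78, -0.0]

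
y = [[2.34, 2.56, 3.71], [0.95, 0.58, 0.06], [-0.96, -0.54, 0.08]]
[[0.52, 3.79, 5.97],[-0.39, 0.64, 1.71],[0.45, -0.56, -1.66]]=y @ [[0.46,0.98,1.08], [-1.52,-0.59,1.17], [0.9,0.81,0.12]]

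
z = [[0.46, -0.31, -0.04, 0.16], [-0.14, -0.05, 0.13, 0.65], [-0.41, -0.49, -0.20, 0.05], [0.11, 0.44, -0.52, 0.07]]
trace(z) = 0.28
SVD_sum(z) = [[-0.04, -0.08, 0.04, 0.04], [-0.15, -0.29, 0.12, 0.14], [-0.19, -0.39, 0.16, 0.18], [0.21, 0.41, -0.17, -0.19]] + [[0.05,  0.05,  -0.01,  0.18], [0.15,  0.14,  -0.04,  0.49], [-0.05,  -0.05,  0.01,  -0.17], [0.07,  0.07,  -0.02,  0.23]] + [[0.35, -0.12, 0.2, -0.06], [-0.10, 0.03, -0.06, 0.02], [-0.25, 0.08, -0.15, 0.04], [-0.24, 0.08, -0.14, 0.04]] + [[0.1, -0.16, -0.26, -0.0], [-0.04, 0.07, 0.11, 0.00], [0.09, -0.14, -0.23, -0.0], [0.07, -0.12, -0.19, -0.0]]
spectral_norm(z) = 0.82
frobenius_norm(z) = 1.31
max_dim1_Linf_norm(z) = 0.65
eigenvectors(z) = [[-0.17+0.15j,(-0.17-0.15j),0.39-0.39j,0.39+0.39j],[(-0.25+0.46j),(-0.25-0.46j),-0.57+0.00j,(-0.57-0j)],[(-0.69+0j),(-0.69-0j),(0.13+0.18j),(0.13-0.18j)],[(-0.05-0.44j),-0.05+0.44j,(-0.53-0.18j),-0.53+0.18j]]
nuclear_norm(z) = 2.59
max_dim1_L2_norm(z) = 0.69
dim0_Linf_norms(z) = [0.46, 0.49, 0.52, 0.65]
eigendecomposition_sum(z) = [[-0.03+0.03j, -0.08+0.01j, (0.02+0.1j), 0.07+0.04j], [-0.03+0.08j, -0.17+0.08j, (0.12+0.19j), (0.19+0.01j)], [(-0.11+0.01j), (-0.2-0.14j), -0.15+0.26j, 0.10+0.23j], [(-0.02-0.07j), (0.08-0.14j), -0.18-0.07j, (-0.14+0.08j)]] + [[-0.03-0.03j, -0.08-0.01j, (0.02-0.1j), 0.07-0.04j], [(-0.03-0.08j), -0.17-0.08j, 0.12-0.19j, 0.19-0.01j], [-0.11-0.01j, (-0.2+0.14j), (-0.15-0.26j), 0.10-0.23j], [(-0.02+0.07j), 0.08+0.14j, -0.18+0.07j, (-0.14-0.08j)]] + [[(0.26+0.2j),  -0.07+0.12j,  (-0.04-0.11j),  (0.01+0.19j)], [(-0.04-0.34j),  0.14-0.03j,  (-0.05+0.11j),  (0.14-0.14j)], [-0.09+0.09j,  -0.04-0.04j,  (0.05-0.01j),  -0.08-0.01j], [(0.07-0.32j),  (0.14+0.01j),  (-0.08+0.08j),  0.17-0.09j]] + [[0.26-0.20j, -0.07-0.12j, -0.04+0.11j, (0.01-0.19j)], [-0.04+0.34j, (0.14+0.03j), -0.05-0.11j, 0.14+0.14j], [-0.09-0.09j, -0.04+0.04j, 0.05+0.01j, (-0.08+0.01j)], [(0.07+0.32j), (0.14-0.01j), (-0.08-0.08j), (0.17+0.09j)]]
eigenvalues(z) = [(-0.48+0.45j), (-0.48-0.45j), (0.62+0.07j), (0.62-0.07j)]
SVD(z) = [[0.13, -0.30, 0.70, -0.64], [0.45, -0.83, -0.21, 0.26], [0.6, 0.28, -0.5, -0.56], [-0.64, -0.38, -0.47, -0.46]] @ diag([0.822836903671221, 0.6497560794968132, 0.6095570540657431, 0.5072441867112737]) @ [[-0.39, -0.78, 0.33, 0.37], [-0.28, -0.26, 0.07, -0.92], [0.82, -0.27, 0.48, -0.13], [-0.3, 0.5, 0.81, 0.01]]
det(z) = 0.17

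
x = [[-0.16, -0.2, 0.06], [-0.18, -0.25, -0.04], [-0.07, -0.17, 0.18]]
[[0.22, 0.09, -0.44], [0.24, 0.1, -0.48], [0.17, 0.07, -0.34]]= x @ [[-0.58, -0.24, 1.26],[-0.57, -0.22, 1.09],[0.18, 0.07, -0.39]]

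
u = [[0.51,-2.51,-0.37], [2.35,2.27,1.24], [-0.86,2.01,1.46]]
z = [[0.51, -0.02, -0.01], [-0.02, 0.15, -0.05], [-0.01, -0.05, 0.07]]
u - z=[[0.00, -2.49, -0.36], [2.37, 2.12, 1.29], [-0.85, 2.06, 1.39]]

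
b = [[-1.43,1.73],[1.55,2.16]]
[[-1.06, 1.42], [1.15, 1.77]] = b @ [[0.74, 0.00], [0.00, 0.82]]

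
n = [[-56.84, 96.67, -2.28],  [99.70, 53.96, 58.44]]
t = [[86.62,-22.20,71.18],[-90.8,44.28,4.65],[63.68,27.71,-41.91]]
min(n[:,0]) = -56.84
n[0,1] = 96.67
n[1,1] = 53.96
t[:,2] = [71.18, 4.65, -41.91]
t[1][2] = 4.65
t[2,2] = -41.91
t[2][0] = 63.68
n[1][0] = 99.7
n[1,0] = 99.7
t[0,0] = 86.62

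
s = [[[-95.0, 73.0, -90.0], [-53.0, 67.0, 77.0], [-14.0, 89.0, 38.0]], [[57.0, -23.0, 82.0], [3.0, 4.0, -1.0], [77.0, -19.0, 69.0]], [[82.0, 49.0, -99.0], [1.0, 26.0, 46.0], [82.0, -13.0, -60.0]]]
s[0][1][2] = 77.0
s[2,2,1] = -13.0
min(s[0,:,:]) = -95.0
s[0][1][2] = 77.0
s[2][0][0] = 82.0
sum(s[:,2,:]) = 249.0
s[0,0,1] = 73.0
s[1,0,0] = 57.0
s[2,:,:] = [[82.0, 49.0, -99.0], [1.0, 26.0, 46.0], [82.0, -13.0, -60.0]]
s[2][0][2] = -99.0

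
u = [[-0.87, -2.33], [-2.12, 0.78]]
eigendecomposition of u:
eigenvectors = [[-0.83, 0.59], [-0.55, -0.81]]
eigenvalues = [-2.42, 2.33]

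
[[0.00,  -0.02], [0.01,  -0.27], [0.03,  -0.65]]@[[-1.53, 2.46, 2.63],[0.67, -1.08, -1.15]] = [[-0.01, 0.02, 0.02],[-0.20, 0.32, 0.34],[-0.48, 0.78, 0.83]]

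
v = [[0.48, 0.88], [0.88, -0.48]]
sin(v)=[[0.40,0.74], [0.74,-0.40]]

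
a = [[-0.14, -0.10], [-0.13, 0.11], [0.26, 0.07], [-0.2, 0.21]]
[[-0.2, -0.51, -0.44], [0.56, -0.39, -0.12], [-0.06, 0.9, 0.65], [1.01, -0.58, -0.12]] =a @ [[-1.21, 3.36, 2.12], [3.68, 0.42, 1.46]]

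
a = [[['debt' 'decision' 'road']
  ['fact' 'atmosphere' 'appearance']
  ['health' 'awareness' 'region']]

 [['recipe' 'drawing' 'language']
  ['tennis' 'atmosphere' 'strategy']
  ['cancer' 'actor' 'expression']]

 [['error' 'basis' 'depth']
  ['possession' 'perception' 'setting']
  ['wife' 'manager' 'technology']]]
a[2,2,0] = 'wife'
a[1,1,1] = 'atmosphere'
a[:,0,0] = ['debt', 'recipe', 'error']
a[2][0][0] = 'error'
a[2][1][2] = 'setting'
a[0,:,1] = ['decision', 'atmosphere', 'awareness']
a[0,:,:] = [['debt', 'decision', 'road'], ['fact', 'atmosphere', 'appearance'], ['health', 'awareness', 'region']]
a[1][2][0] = 'cancer'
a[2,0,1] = 'basis'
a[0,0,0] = 'debt'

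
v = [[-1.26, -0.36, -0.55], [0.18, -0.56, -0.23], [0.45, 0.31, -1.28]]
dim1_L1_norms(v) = [2.17, 0.97, 2.04]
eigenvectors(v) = [[(0.76+0j), (0.76-0j), (0.55+0j)], [(-0.03-0.24j), -0.03+0.24j, (-0.84+0j)], [-0.05-0.61j, (-0.05+0.61j), -0.02+0.00j]]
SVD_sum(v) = [[-0.84, -0.23, -0.95], [-0.1, -0.03, -0.11], [-0.39, -0.11, -0.44]] + [[-0.41, -0.16, 0.4], [0.09, 0.03, -0.08], [0.86, 0.34, -0.84]] + [[-0.01, 0.03, 0.0], [0.19, -0.57, -0.03], [-0.02, 0.07, 0.0]]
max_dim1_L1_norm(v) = 2.17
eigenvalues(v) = [(-1.21+0.55j), (-1.21-0.55j), (-0.68+0j)]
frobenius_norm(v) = 2.09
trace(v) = -3.10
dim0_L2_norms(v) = [1.35, 0.73, 1.41]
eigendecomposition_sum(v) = [[(-0.63+0.22j), -0.41+0.17j, -0.19-0.82j],[0.09+0.19j, 0.07+0.12j, -0.25+0.09j],[0.23+0.49j, (0.16+0.31j), (-0.64+0.21j)]] + [[(-0.63-0.22j), (-0.41-0.17j), -0.19+0.82j], [0.09-0.19j, 0.07-0.12j, (-0.25-0.09j)], [0.23-0.49j, 0.16-0.31j, (-0.64-0.21j)]] + [[0j, 0.45+0.00j, (-0.18-0j)], [(-0-0j), (-0.69-0j), 0.27+0.00j], [-0.00-0.00j, (-0.02-0j), (0.01+0j)]]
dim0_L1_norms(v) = [1.89, 1.23, 2.06]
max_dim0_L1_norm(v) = 2.06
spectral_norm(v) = 1.43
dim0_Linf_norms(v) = [1.26, 0.56, 1.28]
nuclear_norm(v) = 3.43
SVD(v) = [[0.90,0.43,-0.06], [0.11,-0.09,0.99], [0.42,-0.9,-0.13]] @ diag([1.4294956126769487, 1.3946326382543535, 0.6059225178626861]) @ [[-0.65, -0.18, -0.74], [-0.69, -0.27, 0.67], [0.32, -0.94, -0.06]]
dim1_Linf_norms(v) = [1.26, 0.56, 1.28]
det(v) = -1.21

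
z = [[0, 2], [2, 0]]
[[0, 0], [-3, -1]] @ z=[[0, 0], [-2, -6]]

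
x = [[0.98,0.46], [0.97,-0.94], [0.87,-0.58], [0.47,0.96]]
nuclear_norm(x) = 3.21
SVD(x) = [[-0.33, 0.63],[-0.74, -0.21],[-0.58, -0.03],[0.06, 0.75]] @ diag([1.787137670832148, 1.4277391027399386]) @ [[-0.85, 0.52], [0.52, 0.85]]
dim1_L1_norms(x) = [1.44, 1.91, 1.45, 1.43]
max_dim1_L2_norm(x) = 1.35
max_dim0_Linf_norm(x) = 0.98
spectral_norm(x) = 1.79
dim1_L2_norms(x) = [1.08, 1.35, 1.05, 1.07]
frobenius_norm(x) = 2.29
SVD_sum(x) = [[0.51, -0.31], [1.12, -0.69], [0.89, -0.55], [-0.09, 0.05]] + [[0.47,0.77], [-0.15,-0.25], [-0.02,-0.03], [0.56,0.91]]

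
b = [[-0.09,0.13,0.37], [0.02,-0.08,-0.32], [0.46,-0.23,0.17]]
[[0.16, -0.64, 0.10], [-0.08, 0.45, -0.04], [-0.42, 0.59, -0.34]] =b @ [[-0.48, 0.1, -0.44], [0.86, -2.89, 0.56], [0.02, -0.69, -0.04]]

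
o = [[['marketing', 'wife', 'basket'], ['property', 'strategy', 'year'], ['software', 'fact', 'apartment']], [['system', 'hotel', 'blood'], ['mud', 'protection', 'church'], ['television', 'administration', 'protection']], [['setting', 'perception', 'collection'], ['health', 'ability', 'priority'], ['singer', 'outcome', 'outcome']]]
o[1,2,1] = 'administration'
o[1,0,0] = 'system'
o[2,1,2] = 'priority'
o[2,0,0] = 'setting'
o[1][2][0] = 'television'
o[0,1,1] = 'strategy'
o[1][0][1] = 'hotel'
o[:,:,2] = [['basket', 'year', 'apartment'], ['blood', 'church', 'protection'], ['collection', 'priority', 'outcome']]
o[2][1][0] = 'health'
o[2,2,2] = 'outcome'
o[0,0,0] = 'marketing'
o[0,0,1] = 'wife'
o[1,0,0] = 'system'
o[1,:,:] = [['system', 'hotel', 'blood'], ['mud', 'protection', 'church'], ['television', 'administration', 'protection']]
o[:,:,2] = [['basket', 'year', 'apartment'], ['blood', 'church', 'protection'], ['collection', 'priority', 'outcome']]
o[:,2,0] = ['software', 'television', 'singer']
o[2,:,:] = [['setting', 'perception', 'collection'], ['health', 'ability', 'priority'], ['singer', 'outcome', 'outcome']]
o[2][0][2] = 'collection'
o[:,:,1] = [['wife', 'strategy', 'fact'], ['hotel', 'protection', 'administration'], ['perception', 'ability', 'outcome']]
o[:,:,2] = [['basket', 'year', 'apartment'], ['blood', 'church', 'protection'], ['collection', 'priority', 'outcome']]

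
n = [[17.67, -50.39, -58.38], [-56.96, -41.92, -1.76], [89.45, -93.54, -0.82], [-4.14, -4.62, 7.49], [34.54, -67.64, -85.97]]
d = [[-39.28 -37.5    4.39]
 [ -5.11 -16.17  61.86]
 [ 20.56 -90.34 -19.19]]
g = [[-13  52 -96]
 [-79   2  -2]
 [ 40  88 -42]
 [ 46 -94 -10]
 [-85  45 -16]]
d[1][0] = -5.11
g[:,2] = [-96, -2, -42, -10, -16]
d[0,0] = -39.28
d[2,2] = -19.19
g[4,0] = -85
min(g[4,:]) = -85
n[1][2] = -1.76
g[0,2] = -96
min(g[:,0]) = -85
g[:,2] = [-96, -2, -42, -10, -16]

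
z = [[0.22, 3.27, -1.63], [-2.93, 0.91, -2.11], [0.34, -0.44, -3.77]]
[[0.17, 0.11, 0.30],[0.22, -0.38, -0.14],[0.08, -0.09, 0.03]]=z @ [[-0.04,0.12,0.08], [0.04,0.04,0.08], [-0.03,0.03,-0.01]]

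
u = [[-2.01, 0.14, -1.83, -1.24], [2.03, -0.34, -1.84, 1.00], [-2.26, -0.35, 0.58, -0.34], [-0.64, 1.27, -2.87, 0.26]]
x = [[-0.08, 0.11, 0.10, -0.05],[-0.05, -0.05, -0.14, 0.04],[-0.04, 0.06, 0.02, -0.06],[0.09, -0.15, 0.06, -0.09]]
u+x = [[-2.09,  0.25,  -1.73,  -1.29],[1.98,  -0.39,  -1.98,  1.04],[-2.3,  -0.29,  0.6,  -0.40],[-0.55,  1.12,  -2.81,  0.17]]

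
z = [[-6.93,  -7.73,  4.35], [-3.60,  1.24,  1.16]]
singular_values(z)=[11.42, 3.49]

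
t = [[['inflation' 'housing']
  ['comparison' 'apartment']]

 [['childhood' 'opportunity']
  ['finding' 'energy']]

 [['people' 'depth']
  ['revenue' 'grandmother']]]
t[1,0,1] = 'opportunity'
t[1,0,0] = 'childhood'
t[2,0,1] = 'depth'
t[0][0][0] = 'inflation'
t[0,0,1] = 'housing'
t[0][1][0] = 'comparison'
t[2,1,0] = 'revenue'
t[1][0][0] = 'childhood'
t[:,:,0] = [['inflation', 'comparison'], ['childhood', 'finding'], ['people', 'revenue']]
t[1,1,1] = 'energy'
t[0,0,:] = ['inflation', 'housing']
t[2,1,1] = 'grandmother'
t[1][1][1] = 'energy'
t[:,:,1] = [['housing', 'apartment'], ['opportunity', 'energy'], ['depth', 'grandmother']]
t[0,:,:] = [['inflation', 'housing'], ['comparison', 'apartment']]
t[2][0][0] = 'people'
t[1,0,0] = 'childhood'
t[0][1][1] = 'apartment'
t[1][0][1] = 'opportunity'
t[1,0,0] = 'childhood'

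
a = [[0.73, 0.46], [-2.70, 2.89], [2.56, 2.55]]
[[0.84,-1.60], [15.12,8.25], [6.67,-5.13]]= a @ [[-1.35, -2.51], [3.97, 0.51]]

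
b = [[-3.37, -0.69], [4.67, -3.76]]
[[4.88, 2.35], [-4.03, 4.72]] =b @ [[-1.33, -0.35], [-0.58, -1.69]]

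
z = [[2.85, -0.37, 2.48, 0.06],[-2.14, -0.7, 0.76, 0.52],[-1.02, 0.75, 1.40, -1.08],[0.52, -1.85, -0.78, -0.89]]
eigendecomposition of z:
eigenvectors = [[(-0.68+0j),  (-0.68-0j),  0.06+0.17j,  (0.06-0.17j)], [0.31-0.23j,  0.31+0.23j,  (-0.09+0.59j),  (-0.09-0.59j)], [0.10-0.53j,  (0.1+0.53j),  -0.17-0.17j,  -0.17+0.17j], [-0.13+0.30j,  (-0.13-0.3j),  (-0.74+0j),  (-0.74-0j)]]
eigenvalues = [(2.68+1.78j), (2.68-1.78j), (-1.35+1.18j), (-1.35-1.18j)]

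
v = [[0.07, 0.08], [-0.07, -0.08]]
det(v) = 0.000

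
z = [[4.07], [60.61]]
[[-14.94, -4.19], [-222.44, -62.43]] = z @ [[-3.67, -1.03]]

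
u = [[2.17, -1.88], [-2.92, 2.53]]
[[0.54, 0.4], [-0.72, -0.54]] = u@[[0.04, 0.22], [-0.24, 0.04]]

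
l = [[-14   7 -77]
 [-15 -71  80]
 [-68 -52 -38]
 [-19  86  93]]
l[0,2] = -77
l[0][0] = -14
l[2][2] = -38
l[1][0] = -15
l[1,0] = -15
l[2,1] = -52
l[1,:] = [-15, -71, 80]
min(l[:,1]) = -71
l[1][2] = 80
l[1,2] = 80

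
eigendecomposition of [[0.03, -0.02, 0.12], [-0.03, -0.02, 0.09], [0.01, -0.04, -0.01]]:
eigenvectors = [[(-0.97+0j), 0.44-0.33j, 0.44+0.33j],[(0.13+0j), 0.74+0.00j, 0.74-0.00j],[(-0.21+0j), 0.07+0.39j, (0.07-0.39j)]]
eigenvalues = [(0.06+0j), (-0.03+0.06j), (-0.03-0.06j)]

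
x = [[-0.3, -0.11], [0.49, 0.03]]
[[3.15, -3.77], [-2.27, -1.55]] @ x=[[-2.79, -0.46],[-0.08, 0.2]]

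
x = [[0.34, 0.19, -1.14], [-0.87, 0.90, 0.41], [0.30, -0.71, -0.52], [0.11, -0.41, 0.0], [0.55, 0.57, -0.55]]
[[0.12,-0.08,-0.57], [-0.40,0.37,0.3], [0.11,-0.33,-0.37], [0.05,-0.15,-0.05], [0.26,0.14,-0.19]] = x @ [[0.5,0.02,0.05],[0.02,0.37,0.14],[0.05,0.14,0.54]]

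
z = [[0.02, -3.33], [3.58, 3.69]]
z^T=[[0.02, 3.58], [-3.33, 3.69]]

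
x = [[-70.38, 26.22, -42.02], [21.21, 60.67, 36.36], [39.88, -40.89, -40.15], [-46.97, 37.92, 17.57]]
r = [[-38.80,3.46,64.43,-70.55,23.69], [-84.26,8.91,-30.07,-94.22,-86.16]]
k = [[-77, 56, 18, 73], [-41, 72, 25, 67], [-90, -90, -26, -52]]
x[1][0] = 21.21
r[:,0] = [-38.8, -84.26]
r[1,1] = 8.91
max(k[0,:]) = 73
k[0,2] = 18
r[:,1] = [3.46, 8.91]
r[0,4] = 23.69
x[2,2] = -40.15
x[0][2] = -42.02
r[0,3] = -70.55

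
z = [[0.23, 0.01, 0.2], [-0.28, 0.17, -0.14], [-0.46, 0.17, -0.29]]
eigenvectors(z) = [[0.37+0.39j, 0.37-0.39j, (-0.59+0j)],[(-0.4+0.27j), (-0.4-0.27j), (-0.41+0j)],[(-0.69+0j), (-0.69-0j), (0.7+0j)]]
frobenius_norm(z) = 0.74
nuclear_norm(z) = 0.86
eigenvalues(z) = [(0.05+0.2j), (0.05-0.2j), 0j]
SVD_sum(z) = [[0.23, -0.08, 0.15], [-0.28, 0.10, -0.18], [-0.46, 0.17, -0.29]] + [[-0.00, 0.09, 0.05], [-0.00, 0.07, 0.04], [-0.00, 0.00, 0.00]] + [[-0.00,-0.0,0.00], [0.0,0.0,-0.0], [-0.0,-0.00,0.00]]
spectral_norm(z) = 0.73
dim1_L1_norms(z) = [0.44, 0.59, 0.92]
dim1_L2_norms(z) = [0.3, 0.36, 0.57]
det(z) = 0.00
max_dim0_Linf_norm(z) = 0.46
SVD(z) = [[-0.39, 0.8, -0.45], [0.48, 0.59, 0.65], [0.78, 0.04, -0.62]] @ diag([0.7257678363999365, 0.13326754504425495, 0.0008994916523321004]) @ [[-0.81, 0.29, -0.51], [-0.00, 0.87, 0.49], [0.59, 0.4, -0.70]]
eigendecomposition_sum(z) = [[0.12+0.14j, 0.00-0.10j, 0.10+0.06j], [(-0.14+0.08j), (0.08+0.02j), -0.07+0.08j], [(-0.23-0.01j), (0.09+0.09j), -0.15+0.04j]] + [[(0.12-0.14j), 0.1j, (0.1-0.06j)], [(-0.14-0.08j), (0.08-0.02j), (-0.07-0.08j)], [-0.23+0.01j, 0.09-0.09j, -0.15-0.04j]] + [[-0.00-0.00j, 0j, -0.00-0.00j],[-0.00-0.00j, 0.00+0.00j, -0.00-0.00j],[0j, -0.00-0.00j, 0.00+0.00j]]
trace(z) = 0.11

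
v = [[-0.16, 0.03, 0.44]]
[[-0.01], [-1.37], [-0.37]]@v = [[0.0, -0.0, -0.00], [0.22, -0.04, -0.6], [0.06, -0.01, -0.16]]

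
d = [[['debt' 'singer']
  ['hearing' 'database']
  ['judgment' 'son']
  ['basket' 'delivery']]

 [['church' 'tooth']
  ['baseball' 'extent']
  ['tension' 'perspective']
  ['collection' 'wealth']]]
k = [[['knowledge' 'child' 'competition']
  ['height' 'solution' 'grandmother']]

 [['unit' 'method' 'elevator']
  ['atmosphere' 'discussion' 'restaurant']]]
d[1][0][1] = 'tooth'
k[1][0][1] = 'method'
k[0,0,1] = 'child'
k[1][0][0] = 'unit'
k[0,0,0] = 'knowledge'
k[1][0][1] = 'method'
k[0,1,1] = 'solution'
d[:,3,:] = [['basket', 'delivery'], ['collection', 'wealth']]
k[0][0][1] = 'child'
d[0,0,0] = 'debt'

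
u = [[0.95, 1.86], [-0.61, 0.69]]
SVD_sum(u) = [[0.80,1.92], [0.15,0.37]] + [[0.15, -0.06], [-0.76, 0.32]]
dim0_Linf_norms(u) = [0.95, 1.86]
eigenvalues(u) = [(0.82+1.06j), (0.82-1.06j)]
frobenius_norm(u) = 2.28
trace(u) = 1.64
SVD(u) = [[0.98, 0.19], [0.19, -0.98]] @ diag([2.1208157168425097, 0.8440620209402812]) @ [[0.39, 0.92], [0.92, -0.39]]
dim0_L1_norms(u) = [1.56, 2.55]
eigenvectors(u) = [[0.87+0.00j, (0.87-0j)], [-0.06+0.49j, (-0.06-0.49j)]]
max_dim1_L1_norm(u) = 2.81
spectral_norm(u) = 2.12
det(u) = 1.79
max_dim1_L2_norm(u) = 2.09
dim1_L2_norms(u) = [2.09, 0.92]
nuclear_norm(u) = 2.96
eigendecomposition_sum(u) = [[(0.48+0.48j),0.93-0.72j], [-0.31+0.24j,(0.34+0.58j)]] + [[0.48-0.48j, 0.93+0.72j], [-0.31-0.24j, (0.34-0.58j)]]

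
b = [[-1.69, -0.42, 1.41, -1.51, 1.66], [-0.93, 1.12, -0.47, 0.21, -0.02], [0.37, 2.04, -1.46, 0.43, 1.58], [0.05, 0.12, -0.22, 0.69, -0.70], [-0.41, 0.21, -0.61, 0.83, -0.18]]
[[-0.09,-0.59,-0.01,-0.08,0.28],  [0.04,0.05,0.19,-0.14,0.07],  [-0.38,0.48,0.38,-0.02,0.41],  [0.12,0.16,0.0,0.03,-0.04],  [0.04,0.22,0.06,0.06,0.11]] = b @ [[-0.07, 0.1, -0.02, 0.04, -0.04],[-0.00, 0.04, 0.15, -0.11, 0.03],[0.08, -0.10, -0.01, 0.01, 0.10],[0.04, 0.25, 0.02, 0.15, 0.23],[-0.16, 0.07, 0.04, 0.09, 0.26]]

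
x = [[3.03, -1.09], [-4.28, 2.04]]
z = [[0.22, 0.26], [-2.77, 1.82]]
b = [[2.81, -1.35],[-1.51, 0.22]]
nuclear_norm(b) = 3.86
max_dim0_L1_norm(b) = 4.32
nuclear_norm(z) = 3.65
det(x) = 1.52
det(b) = -1.42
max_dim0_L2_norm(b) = 3.19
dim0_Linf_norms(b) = [2.81, 1.35]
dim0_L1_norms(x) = [7.31, 3.13]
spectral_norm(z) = 3.31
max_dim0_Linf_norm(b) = 2.81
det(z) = 1.12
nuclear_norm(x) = 5.99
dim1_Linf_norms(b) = [2.81, 1.51]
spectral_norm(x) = 5.73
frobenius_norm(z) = 3.33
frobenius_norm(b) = 3.47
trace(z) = 2.04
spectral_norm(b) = 3.45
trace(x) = 5.07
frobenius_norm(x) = 5.73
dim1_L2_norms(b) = [3.12, 1.53]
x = z + b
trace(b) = 3.03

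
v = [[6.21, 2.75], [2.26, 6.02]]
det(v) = 31.17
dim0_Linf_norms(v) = [6.21, 6.02]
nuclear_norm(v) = 12.24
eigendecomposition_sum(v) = [[4.47, 4.75], [3.9, 4.14]] + [[1.74,-2.00],[-1.64,1.88]]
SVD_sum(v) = [[4.47, 4.48], [4.14, 4.15]] + [[1.74,  -1.73], [-1.88,  1.87]]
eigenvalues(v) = [8.61, 3.62]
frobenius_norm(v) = 9.35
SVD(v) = [[-0.73,-0.68], [-0.68,0.73]] @ diag([8.626706794990426, 3.613105295070433]) @ [[-0.71,-0.71], [-0.71,0.71]]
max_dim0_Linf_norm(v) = 6.21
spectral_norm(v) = 8.63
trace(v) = 12.23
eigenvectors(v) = [[0.75,-0.73], [0.66,0.69]]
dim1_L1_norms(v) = [8.96, 8.28]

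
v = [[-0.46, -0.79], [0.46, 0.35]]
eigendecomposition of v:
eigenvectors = [[(0.79+0j), 0.79-0.00j], [-0.41-0.45j, -0.41+0.45j]]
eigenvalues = [(-0.06+0.45j), (-0.06-0.45j)]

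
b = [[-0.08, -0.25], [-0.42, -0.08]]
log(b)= [[-1.16+1.57j, (0.19+1.21j)], [(0.33+2.04j), (-1.16+1.57j)]]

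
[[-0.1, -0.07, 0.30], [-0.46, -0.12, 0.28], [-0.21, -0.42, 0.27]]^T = [[-0.10, -0.46, -0.21], [-0.07, -0.12, -0.42], [0.3, 0.28, 0.27]]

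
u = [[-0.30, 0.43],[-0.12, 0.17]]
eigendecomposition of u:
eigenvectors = [[-0.93, -0.82], [-0.38, -0.57]]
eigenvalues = [-0.13, -0.0]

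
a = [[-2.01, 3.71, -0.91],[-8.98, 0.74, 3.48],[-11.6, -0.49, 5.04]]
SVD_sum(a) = [[-1.5, 0.04, 0.61], [-8.94, 0.26, 3.62], [-11.7, 0.34, 4.74]] + [[-0.50, 3.67, -1.51], [-0.06, 0.45, -0.19], [0.11, -0.82, 0.34]] + [[-0.01, -0.01, -0.01], [0.02, 0.02, 0.05], [-0.01, -0.02, -0.03]]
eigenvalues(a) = [(2.02+3.68j), (2.02-3.68j), (-0.26+0j)]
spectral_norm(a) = 15.97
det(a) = -4.59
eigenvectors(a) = [[(0.17-0.23j), 0.17+0.23j, (0.37+0j)], [(0.6-0.08j), (0.6+0.08j), (0.38+0j)], [(0.74+0j), (0.74-0j), 0.85+0.00j]]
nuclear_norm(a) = 20.17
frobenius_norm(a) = 16.50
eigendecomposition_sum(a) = [[-0.96+2.02j, 1.72+1.51j, -0.36-1.57j], [-4.44+1.51j, (0.23+4.8j), 1.84-2.83j], [(-5.69+1.07j), (-0.55+5.9j), (2.74-3.14j)]] + [[-0.96-2.02j, (1.72-1.51j), (-0.36+1.57j)], [(-4.44-1.51j), 0.23-4.80j, (1.84+2.83j)], [(-5.69-1.07j), (-0.55-5.9j), 2.74+3.14j]] + [[-0.10-0.00j, (0.27+0j), -0.19+0.00j],[(-0.1-0j), (0.28+0j), -0.20+0.00j],[(-0.22-0j), (0.61+0j), (-0.44+0j)]]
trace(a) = 3.77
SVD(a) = [[-0.10, 0.97, 0.23], [-0.60, 0.12, -0.79], [-0.79, -0.22, 0.57]] @ diag([15.971386515781417, 4.128239293515619, 0.06966418727847157]) @ [[0.93, -0.03, -0.38], [-0.13, 0.92, -0.38], [-0.35, -0.4, -0.85]]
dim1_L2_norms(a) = [4.32, 9.66, 12.66]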